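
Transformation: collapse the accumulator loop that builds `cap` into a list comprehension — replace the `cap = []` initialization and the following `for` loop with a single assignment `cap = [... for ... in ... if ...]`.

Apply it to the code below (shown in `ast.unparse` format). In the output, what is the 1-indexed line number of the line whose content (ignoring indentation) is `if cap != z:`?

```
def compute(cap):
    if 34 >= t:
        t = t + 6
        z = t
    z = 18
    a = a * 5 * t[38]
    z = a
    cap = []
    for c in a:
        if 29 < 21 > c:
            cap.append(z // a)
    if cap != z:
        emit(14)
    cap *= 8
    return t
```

9

Transformed code:
def compute(cap):
    if 34 >= t:
        t = t + 6
        z = t
    z = 18
    a = a * 5 * t[38]
    z = a
    cap = [z // a for c in a if 29 < 21 > c]
    if cap != z:
        emit(14)
    cap *= 8
    return t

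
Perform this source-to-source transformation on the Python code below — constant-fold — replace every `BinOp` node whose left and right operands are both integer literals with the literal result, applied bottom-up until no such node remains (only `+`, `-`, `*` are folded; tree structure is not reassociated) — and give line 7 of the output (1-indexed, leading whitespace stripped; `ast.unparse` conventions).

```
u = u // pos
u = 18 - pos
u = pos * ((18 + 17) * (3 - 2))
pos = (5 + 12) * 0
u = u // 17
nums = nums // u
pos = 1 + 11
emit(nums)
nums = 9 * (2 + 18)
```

Transformed code:
u = u // pos
u = 18 - pos
u = pos * 35
pos = 0
u = u // 17
nums = nums // u
pos = 12
emit(nums)
nums = 180

pos = 12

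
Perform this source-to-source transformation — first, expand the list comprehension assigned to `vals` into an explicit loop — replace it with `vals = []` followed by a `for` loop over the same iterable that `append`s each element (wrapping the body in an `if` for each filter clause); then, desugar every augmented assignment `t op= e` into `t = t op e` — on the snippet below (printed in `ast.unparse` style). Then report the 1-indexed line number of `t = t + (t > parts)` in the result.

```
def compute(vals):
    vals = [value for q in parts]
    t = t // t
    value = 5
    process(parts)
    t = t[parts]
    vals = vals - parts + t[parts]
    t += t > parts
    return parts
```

10

Transformed code:
def compute(vals):
    vals = []
    for q in parts:
        vals.append(value)
    t = t // t
    value = 5
    process(parts)
    t = t[parts]
    vals = vals - parts + t[parts]
    t = t + (t > parts)
    return parts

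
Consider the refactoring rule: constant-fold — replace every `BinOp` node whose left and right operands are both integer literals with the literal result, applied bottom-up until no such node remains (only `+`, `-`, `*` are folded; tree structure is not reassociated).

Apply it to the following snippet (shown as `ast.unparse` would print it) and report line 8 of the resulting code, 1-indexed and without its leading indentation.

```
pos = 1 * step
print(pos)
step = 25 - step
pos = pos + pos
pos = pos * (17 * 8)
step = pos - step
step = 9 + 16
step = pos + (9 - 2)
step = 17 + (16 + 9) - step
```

Transformed code:
pos = 1 * step
print(pos)
step = 25 - step
pos = pos + pos
pos = pos * 136
step = pos - step
step = 25
step = pos + 7
step = 42 - step

step = pos + 7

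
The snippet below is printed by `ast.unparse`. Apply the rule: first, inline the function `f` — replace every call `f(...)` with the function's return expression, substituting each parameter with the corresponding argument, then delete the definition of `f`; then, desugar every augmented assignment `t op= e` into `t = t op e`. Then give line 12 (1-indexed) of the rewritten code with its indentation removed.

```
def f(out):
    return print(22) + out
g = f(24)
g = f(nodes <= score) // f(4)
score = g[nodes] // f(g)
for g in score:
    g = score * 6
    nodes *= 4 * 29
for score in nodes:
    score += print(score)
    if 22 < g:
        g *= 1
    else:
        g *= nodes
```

Transformed code:
g = print(22) + 24
g = (print(22) + (nodes <= score)) // (print(22) + 4)
score = g[nodes] // (print(22) + g)
for g in score:
    g = score * 6
    nodes = nodes * (4 * 29)
for score in nodes:
    score = score + print(score)
    if 22 < g:
        g = g * 1
    else:
        g = g * nodes

g = g * nodes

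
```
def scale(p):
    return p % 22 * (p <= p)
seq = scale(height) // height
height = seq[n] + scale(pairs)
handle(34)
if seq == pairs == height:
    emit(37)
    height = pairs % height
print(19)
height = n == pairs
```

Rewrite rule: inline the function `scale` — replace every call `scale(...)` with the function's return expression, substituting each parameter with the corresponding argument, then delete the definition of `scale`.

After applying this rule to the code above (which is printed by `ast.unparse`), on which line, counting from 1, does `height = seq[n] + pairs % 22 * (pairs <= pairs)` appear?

Transformed code:
seq = height % 22 * (height <= height) // height
height = seq[n] + pairs % 22 * (pairs <= pairs)
handle(34)
if seq == pairs == height:
    emit(37)
    height = pairs % height
print(19)
height = n == pairs

2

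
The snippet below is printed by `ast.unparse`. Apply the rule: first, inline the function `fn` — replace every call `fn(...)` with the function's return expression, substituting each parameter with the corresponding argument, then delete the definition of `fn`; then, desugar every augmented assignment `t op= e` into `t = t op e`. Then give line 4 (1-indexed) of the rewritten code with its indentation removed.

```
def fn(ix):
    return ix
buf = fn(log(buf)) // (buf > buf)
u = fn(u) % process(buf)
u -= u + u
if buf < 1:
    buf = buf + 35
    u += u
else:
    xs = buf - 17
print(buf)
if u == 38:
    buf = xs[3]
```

Transformed code:
buf = log(buf) // (buf > buf)
u = u % process(buf)
u = u - (u + u)
if buf < 1:
    buf = buf + 35
    u = u + u
else:
    xs = buf - 17
print(buf)
if u == 38:
    buf = xs[3]

if buf < 1:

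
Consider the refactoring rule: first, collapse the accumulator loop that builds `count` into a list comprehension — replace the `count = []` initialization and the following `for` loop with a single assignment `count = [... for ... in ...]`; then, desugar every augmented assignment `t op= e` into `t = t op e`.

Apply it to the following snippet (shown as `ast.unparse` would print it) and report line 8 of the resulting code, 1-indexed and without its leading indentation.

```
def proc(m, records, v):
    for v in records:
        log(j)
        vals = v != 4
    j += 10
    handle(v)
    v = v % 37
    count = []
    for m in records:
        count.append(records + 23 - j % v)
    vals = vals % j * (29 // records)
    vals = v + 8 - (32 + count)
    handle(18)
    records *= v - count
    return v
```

count = [records + 23 - j % v for m in records]

Transformed code:
def proc(m, records, v):
    for v in records:
        log(j)
        vals = v != 4
    j = j + 10
    handle(v)
    v = v % 37
    count = [records + 23 - j % v for m in records]
    vals = vals % j * (29 // records)
    vals = v + 8 - (32 + count)
    handle(18)
    records = records * (v - count)
    return v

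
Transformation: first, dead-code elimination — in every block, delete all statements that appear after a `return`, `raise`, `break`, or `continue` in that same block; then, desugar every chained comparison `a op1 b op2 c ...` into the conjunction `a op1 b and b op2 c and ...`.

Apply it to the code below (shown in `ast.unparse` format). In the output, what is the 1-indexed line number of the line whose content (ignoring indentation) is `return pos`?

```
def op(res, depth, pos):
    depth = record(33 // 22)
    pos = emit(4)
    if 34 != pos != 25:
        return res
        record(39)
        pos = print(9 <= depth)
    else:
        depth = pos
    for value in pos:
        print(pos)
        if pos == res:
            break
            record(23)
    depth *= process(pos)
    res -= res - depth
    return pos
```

14

Transformed code:
def op(res, depth, pos):
    depth = record(33 // 22)
    pos = emit(4)
    if 34 != pos and pos != 25:
        return res
    else:
        depth = pos
    for value in pos:
        print(pos)
        if pos == res:
            break
    depth *= process(pos)
    res -= res - depth
    return pos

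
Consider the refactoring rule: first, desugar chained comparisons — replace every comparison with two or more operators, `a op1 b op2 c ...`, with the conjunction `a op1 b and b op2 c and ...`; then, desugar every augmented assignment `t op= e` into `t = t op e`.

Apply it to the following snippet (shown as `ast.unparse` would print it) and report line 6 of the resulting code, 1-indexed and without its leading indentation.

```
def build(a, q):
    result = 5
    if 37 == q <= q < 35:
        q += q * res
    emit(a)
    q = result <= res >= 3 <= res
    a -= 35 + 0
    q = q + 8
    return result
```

q = result <= res and res >= 3 and (3 <= res)

Transformed code:
def build(a, q):
    result = 5
    if 37 == q and q <= q and (q < 35):
        q = q + q * res
    emit(a)
    q = result <= res and res >= 3 and (3 <= res)
    a = a - (35 + 0)
    q = q + 8
    return result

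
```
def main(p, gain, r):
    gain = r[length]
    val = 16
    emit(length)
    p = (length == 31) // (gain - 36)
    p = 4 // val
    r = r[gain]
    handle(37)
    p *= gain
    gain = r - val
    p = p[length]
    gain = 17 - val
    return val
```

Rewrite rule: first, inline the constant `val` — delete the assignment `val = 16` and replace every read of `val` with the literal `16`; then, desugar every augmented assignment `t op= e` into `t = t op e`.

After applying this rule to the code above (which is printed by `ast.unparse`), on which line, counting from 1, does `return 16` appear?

Transformed code:
def main(p, gain, r):
    gain = r[length]
    emit(length)
    p = (length == 31) // (gain - 36)
    p = 4 // 16
    r = r[gain]
    handle(37)
    p = p * gain
    gain = r - 16
    p = p[length]
    gain = 17 - 16
    return 16

12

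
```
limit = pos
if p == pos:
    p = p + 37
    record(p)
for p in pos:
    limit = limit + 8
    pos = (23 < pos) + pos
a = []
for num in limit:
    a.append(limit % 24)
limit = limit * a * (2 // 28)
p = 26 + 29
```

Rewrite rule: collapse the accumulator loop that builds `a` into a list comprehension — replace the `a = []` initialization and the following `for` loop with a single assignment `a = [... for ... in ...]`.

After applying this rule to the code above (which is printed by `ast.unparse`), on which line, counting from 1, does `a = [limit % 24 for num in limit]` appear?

Transformed code:
limit = pos
if p == pos:
    p = p + 37
    record(p)
for p in pos:
    limit = limit + 8
    pos = (23 < pos) + pos
a = [limit % 24 for num in limit]
limit = limit * a * (2 // 28)
p = 26 + 29

8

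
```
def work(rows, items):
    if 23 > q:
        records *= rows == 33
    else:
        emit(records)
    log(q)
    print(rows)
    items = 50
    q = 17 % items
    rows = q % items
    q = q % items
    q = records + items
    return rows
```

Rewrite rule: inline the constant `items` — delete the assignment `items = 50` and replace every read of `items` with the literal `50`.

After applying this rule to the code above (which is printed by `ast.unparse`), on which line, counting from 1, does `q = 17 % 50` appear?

Transformed code:
def work(rows, items):
    if 23 > q:
        records *= rows == 33
    else:
        emit(records)
    log(q)
    print(rows)
    q = 17 % 50
    rows = q % 50
    q = q % 50
    q = records + 50
    return rows

8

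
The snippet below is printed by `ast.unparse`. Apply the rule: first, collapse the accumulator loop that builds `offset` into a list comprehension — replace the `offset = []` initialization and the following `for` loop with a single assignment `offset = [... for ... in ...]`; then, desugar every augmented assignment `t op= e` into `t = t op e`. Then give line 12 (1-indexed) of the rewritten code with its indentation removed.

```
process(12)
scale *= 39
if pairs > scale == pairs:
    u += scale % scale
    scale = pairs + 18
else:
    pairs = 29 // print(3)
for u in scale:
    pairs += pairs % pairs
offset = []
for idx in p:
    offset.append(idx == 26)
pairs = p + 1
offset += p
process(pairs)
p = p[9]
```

offset = offset + p

Transformed code:
process(12)
scale = scale * 39
if pairs > scale == pairs:
    u = u + scale % scale
    scale = pairs + 18
else:
    pairs = 29 // print(3)
for u in scale:
    pairs = pairs + pairs % pairs
offset = [idx == 26 for idx in p]
pairs = p + 1
offset = offset + p
process(pairs)
p = p[9]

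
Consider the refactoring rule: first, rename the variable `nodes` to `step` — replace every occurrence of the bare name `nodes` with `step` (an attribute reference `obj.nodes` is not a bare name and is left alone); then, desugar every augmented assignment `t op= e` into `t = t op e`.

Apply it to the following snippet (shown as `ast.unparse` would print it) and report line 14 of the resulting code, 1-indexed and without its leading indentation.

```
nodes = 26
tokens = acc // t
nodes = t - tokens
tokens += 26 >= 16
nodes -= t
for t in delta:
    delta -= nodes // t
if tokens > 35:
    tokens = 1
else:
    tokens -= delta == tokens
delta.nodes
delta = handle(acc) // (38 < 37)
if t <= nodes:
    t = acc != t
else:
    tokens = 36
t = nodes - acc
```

Transformed code:
step = 26
tokens = acc // t
step = t - tokens
tokens = tokens + (26 >= 16)
step = step - t
for t in delta:
    delta = delta - step // t
if tokens > 35:
    tokens = 1
else:
    tokens = tokens - (delta == tokens)
delta.nodes
delta = handle(acc) // (38 < 37)
if t <= step:
    t = acc != t
else:
    tokens = 36
t = step - acc

if t <= step:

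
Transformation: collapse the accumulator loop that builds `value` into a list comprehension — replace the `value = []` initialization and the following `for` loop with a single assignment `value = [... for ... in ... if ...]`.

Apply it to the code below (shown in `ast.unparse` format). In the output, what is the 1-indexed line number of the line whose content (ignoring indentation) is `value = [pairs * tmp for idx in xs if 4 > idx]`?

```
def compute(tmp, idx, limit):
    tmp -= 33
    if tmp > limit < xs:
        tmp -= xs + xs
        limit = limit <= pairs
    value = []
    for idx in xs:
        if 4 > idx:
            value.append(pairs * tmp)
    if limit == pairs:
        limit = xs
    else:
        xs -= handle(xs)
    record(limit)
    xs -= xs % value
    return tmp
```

6

Transformed code:
def compute(tmp, idx, limit):
    tmp -= 33
    if tmp > limit < xs:
        tmp -= xs + xs
        limit = limit <= pairs
    value = [pairs * tmp for idx in xs if 4 > idx]
    if limit == pairs:
        limit = xs
    else:
        xs -= handle(xs)
    record(limit)
    xs -= xs % value
    return tmp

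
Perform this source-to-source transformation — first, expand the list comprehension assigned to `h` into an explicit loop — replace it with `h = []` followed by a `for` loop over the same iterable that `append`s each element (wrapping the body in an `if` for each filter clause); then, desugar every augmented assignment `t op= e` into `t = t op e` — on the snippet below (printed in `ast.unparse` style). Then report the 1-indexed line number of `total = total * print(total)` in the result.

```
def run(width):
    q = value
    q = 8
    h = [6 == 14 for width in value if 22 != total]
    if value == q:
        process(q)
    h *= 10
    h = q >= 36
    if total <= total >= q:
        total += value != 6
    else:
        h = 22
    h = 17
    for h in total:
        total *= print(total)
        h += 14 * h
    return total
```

18

Transformed code:
def run(width):
    q = value
    q = 8
    h = []
    for width in value:
        if 22 != total:
            h.append(6 == 14)
    if value == q:
        process(q)
    h = h * 10
    h = q >= 36
    if total <= total >= q:
        total = total + (value != 6)
    else:
        h = 22
    h = 17
    for h in total:
        total = total * print(total)
        h = h + 14 * h
    return total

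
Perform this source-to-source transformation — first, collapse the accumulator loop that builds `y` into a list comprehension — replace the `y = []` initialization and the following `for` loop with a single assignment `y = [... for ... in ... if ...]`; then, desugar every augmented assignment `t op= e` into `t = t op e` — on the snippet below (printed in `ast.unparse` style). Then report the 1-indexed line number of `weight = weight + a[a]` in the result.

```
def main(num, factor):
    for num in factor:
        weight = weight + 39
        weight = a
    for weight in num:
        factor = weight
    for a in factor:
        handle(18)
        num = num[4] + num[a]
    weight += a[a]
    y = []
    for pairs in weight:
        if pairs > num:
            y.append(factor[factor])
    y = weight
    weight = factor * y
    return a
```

10

Transformed code:
def main(num, factor):
    for num in factor:
        weight = weight + 39
        weight = a
    for weight in num:
        factor = weight
    for a in factor:
        handle(18)
        num = num[4] + num[a]
    weight = weight + a[a]
    y = [factor[factor] for pairs in weight if pairs > num]
    y = weight
    weight = factor * y
    return a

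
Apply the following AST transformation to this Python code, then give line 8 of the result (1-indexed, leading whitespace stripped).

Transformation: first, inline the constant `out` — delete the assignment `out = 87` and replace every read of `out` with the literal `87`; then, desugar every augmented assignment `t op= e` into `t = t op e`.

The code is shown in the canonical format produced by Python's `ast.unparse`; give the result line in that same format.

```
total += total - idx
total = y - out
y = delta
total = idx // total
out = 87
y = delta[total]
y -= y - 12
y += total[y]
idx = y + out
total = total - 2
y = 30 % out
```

Transformed code:
total = total + (total - idx)
total = y - 87
y = delta
total = idx // total
y = delta[total]
y = y - (y - 12)
y = y + total[y]
idx = y + 87
total = total - 2
y = 30 % 87

idx = y + 87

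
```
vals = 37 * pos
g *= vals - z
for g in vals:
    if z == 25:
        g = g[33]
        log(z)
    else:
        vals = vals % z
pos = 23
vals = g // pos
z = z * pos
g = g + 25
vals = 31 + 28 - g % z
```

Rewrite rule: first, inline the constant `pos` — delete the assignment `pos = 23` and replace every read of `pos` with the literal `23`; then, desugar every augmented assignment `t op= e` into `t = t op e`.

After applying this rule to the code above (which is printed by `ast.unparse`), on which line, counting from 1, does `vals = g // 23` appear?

Transformed code:
vals = 37 * 23
g = g * (vals - z)
for g in vals:
    if z == 25:
        g = g[33]
        log(z)
    else:
        vals = vals % z
vals = g // 23
z = z * 23
g = g + 25
vals = 31 + 28 - g % z

9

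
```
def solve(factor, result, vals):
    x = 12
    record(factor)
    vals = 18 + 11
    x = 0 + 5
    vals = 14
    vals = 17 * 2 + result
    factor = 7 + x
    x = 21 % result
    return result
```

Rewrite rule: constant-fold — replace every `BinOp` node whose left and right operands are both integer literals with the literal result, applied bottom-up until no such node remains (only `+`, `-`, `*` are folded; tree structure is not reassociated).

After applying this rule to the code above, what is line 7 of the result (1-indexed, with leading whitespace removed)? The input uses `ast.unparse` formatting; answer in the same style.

Transformed code:
def solve(factor, result, vals):
    x = 12
    record(factor)
    vals = 29
    x = 5
    vals = 14
    vals = 34 + result
    factor = 7 + x
    x = 21 % result
    return result

vals = 34 + result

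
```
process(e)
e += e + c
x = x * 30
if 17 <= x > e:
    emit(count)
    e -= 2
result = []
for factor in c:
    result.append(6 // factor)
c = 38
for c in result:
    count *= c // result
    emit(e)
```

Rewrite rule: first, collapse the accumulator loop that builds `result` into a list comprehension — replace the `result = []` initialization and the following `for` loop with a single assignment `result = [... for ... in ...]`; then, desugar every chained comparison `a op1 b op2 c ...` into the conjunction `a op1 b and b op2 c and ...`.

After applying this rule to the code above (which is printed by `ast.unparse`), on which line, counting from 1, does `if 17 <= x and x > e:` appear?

4

Transformed code:
process(e)
e += e + c
x = x * 30
if 17 <= x and x > e:
    emit(count)
    e -= 2
result = [6 // factor for factor in c]
c = 38
for c in result:
    count *= c // result
    emit(e)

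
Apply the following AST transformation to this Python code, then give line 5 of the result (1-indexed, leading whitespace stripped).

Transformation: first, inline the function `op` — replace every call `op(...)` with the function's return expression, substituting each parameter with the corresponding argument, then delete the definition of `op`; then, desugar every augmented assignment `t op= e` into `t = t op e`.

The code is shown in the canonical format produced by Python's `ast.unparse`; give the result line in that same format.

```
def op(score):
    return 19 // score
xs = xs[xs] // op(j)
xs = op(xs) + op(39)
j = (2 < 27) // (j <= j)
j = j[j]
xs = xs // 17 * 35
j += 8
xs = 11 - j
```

xs = xs // 17 * 35

Transformed code:
xs = xs[xs] // (19 // j)
xs = 19 // xs + 19 // 39
j = (2 < 27) // (j <= j)
j = j[j]
xs = xs // 17 * 35
j = j + 8
xs = 11 - j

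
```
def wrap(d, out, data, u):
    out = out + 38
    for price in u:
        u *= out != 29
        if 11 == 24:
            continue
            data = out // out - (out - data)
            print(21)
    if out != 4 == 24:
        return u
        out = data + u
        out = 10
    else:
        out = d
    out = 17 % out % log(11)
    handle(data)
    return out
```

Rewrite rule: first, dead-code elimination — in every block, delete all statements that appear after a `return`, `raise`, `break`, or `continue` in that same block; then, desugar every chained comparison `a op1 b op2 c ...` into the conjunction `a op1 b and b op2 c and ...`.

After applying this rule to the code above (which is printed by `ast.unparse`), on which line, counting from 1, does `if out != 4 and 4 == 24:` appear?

7

Transformed code:
def wrap(d, out, data, u):
    out = out + 38
    for price in u:
        u *= out != 29
        if 11 == 24:
            continue
    if out != 4 and 4 == 24:
        return u
    else:
        out = d
    out = 17 % out % log(11)
    handle(data)
    return out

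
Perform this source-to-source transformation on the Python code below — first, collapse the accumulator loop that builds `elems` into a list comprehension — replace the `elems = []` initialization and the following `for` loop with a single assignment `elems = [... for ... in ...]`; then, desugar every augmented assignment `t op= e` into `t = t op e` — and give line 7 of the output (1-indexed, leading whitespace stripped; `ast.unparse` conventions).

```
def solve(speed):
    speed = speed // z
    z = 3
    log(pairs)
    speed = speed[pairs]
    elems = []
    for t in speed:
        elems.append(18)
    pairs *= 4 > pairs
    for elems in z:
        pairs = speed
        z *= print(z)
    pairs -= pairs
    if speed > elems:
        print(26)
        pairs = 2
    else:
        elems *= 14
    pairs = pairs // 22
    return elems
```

pairs = pairs * (4 > pairs)

Transformed code:
def solve(speed):
    speed = speed // z
    z = 3
    log(pairs)
    speed = speed[pairs]
    elems = [18 for t in speed]
    pairs = pairs * (4 > pairs)
    for elems in z:
        pairs = speed
        z = z * print(z)
    pairs = pairs - pairs
    if speed > elems:
        print(26)
        pairs = 2
    else:
        elems = elems * 14
    pairs = pairs // 22
    return elems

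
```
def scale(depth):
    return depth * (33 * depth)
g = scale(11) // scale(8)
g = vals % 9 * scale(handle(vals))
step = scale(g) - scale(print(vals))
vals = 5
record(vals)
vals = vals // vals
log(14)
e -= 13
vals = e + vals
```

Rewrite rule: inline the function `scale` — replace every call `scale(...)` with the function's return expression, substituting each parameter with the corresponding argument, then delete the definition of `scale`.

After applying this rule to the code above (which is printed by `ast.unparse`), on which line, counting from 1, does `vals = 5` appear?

4

Transformed code:
g = 11 * (33 * 11) // (8 * (33 * 8))
g = vals % 9 * (handle(vals) * (33 * handle(vals)))
step = g * (33 * g) - print(vals) * (33 * print(vals))
vals = 5
record(vals)
vals = vals // vals
log(14)
e -= 13
vals = e + vals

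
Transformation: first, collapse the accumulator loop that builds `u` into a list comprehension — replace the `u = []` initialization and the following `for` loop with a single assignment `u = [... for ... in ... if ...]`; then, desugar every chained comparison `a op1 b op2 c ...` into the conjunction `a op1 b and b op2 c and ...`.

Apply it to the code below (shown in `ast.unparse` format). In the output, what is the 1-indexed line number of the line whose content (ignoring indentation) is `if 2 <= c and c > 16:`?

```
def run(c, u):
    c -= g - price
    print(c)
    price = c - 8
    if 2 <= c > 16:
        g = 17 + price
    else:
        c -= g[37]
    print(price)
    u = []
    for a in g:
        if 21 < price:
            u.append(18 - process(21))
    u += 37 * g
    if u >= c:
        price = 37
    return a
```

Transformed code:
def run(c, u):
    c -= g - price
    print(c)
    price = c - 8
    if 2 <= c and c > 16:
        g = 17 + price
    else:
        c -= g[37]
    print(price)
    u = [18 - process(21) for a in g if 21 < price]
    u += 37 * g
    if u >= c:
        price = 37
    return a

5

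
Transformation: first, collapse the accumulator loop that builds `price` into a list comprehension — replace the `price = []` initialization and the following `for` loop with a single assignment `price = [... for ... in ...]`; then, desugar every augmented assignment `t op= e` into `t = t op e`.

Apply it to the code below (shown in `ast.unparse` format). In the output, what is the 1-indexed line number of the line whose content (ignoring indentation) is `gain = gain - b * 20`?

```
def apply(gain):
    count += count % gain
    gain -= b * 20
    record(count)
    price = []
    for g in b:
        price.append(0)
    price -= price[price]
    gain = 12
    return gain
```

3

Transformed code:
def apply(gain):
    count = count + count % gain
    gain = gain - b * 20
    record(count)
    price = [0 for g in b]
    price = price - price[price]
    gain = 12
    return gain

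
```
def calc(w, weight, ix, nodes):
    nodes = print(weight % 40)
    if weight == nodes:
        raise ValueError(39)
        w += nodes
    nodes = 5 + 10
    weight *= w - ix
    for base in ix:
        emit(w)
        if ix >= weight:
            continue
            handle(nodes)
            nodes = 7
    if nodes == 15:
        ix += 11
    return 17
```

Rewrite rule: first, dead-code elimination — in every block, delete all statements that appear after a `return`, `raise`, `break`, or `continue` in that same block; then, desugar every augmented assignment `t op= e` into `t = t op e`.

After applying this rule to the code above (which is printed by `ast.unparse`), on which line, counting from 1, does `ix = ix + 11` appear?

Transformed code:
def calc(w, weight, ix, nodes):
    nodes = print(weight % 40)
    if weight == nodes:
        raise ValueError(39)
    nodes = 5 + 10
    weight = weight * (w - ix)
    for base in ix:
        emit(w)
        if ix >= weight:
            continue
    if nodes == 15:
        ix = ix + 11
    return 17

12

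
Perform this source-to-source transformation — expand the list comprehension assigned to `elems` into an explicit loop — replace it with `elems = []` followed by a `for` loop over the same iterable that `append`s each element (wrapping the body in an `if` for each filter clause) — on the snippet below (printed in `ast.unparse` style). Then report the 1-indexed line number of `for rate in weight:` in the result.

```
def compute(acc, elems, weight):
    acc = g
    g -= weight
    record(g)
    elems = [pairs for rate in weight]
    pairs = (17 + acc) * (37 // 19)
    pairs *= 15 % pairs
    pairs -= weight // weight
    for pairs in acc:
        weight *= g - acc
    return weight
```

6

Transformed code:
def compute(acc, elems, weight):
    acc = g
    g -= weight
    record(g)
    elems = []
    for rate in weight:
        elems.append(pairs)
    pairs = (17 + acc) * (37 // 19)
    pairs *= 15 % pairs
    pairs -= weight // weight
    for pairs in acc:
        weight *= g - acc
    return weight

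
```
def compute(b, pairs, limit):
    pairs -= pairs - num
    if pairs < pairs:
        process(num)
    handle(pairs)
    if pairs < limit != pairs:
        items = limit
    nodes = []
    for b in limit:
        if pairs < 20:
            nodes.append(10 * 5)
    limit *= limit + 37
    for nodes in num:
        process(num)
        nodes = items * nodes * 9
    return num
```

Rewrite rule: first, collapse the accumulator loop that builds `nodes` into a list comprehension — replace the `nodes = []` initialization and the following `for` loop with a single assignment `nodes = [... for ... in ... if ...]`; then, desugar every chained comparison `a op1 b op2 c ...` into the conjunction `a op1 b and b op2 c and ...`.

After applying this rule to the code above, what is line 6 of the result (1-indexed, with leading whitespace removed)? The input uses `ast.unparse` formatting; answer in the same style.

Transformed code:
def compute(b, pairs, limit):
    pairs -= pairs - num
    if pairs < pairs:
        process(num)
    handle(pairs)
    if pairs < limit and limit != pairs:
        items = limit
    nodes = [10 * 5 for b in limit if pairs < 20]
    limit *= limit + 37
    for nodes in num:
        process(num)
        nodes = items * nodes * 9
    return num

if pairs < limit and limit != pairs:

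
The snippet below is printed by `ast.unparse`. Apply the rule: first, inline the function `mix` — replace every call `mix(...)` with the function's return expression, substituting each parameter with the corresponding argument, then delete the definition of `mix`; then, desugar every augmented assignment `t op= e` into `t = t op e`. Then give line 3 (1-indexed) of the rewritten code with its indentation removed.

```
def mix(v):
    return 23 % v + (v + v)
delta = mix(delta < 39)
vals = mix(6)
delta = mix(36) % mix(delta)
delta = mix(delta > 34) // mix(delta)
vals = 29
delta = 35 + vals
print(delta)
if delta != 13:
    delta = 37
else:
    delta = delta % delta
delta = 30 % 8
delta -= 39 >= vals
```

delta = (23 % 36 + (36 + 36)) % (23 % delta + (delta + delta))

Transformed code:
delta = 23 % (delta < 39) + ((delta < 39) + (delta < 39))
vals = 23 % 6 + (6 + 6)
delta = (23 % 36 + (36 + 36)) % (23 % delta + (delta + delta))
delta = (23 % (delta > 34) + ((delta > 34) + (delta > 34))) // (23 % delta + (delta + delta))
vals = 29
delta = 35 + vals
print(delta)
if delta != 13:
    delta = 37
else:
    delta = delta % delta
delta = 30 % 8
delta = delta - (39 >= vals)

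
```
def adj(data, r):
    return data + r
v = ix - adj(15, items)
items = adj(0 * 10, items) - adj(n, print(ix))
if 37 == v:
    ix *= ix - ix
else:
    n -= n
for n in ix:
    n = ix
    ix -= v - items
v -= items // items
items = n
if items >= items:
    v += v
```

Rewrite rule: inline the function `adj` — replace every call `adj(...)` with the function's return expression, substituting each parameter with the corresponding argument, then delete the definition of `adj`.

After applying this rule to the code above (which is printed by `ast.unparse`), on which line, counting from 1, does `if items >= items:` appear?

Transformed code:
v = ix - (15 + items)
items = 0 * 10 + items - (n + print(ix))
if 37 == v:
    ix *= ix - ix
else:
    n -= n
for n in ix:
    n = ix
    ix -= v - items
v -= items // items
items = n
if items >= items:
    v += v

12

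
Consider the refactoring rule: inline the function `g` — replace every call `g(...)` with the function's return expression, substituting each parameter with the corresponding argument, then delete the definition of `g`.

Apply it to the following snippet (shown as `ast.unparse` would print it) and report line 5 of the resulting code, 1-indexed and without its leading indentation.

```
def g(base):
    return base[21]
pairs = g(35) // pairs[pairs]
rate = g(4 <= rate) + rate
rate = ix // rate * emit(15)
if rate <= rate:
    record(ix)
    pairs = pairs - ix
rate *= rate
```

Transformed code:
pairs = 35[21] // pairs[pairs]
rate = (4 <= rate)[21] + rate
rate = ix // rate * emit(15)
if rate <= rate:
    record(ix)
    pairs = pairs - ix
rate *= rate

record(ix)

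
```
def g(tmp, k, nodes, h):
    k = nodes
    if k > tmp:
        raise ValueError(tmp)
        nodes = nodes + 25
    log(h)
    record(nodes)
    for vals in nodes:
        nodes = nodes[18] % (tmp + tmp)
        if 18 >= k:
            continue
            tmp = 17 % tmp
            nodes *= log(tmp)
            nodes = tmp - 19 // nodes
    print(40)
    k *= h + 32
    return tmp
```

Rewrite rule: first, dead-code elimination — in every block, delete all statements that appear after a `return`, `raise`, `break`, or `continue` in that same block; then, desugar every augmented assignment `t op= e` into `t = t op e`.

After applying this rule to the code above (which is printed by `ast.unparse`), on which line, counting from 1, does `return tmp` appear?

Transformed code:
def g(tmp, k, nodes, h):
    k = nodes
    if k > tmp:
        raise ValueError(tmp)
    log(h)
    record(nodes)
    for vals in nodes:
        nodes = nodes[18] % (tmp + tmp)
        if 18 >= k:
            continue
    print(40)
    k = k * (h + 32)
    return tmp

13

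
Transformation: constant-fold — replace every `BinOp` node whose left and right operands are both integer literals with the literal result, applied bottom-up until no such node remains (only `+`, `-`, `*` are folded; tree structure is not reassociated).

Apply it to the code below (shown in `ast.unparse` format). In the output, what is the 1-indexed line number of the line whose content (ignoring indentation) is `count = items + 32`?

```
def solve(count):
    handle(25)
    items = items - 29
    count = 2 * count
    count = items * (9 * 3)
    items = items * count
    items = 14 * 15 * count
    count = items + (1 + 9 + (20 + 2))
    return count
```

Transformed code:
def solve(count):
    handle(25)
    items = items - 29
    count = 2 * count
    count = items * 27
    items = items * count
    items = 210 * count
    count = items + 32
    return count

8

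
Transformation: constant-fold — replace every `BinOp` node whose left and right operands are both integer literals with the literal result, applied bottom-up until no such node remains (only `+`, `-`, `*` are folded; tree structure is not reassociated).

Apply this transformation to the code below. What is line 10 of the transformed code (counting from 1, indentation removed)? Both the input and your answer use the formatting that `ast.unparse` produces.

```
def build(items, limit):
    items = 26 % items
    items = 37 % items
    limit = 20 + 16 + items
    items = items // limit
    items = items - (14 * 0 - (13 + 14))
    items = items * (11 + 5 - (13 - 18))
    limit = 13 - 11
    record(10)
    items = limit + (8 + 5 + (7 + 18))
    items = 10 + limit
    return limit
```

items = limit + 38

Transformed code:
def build(items, limit):
    items = 26 % items
    items = 37 % items
    limit = 36 + items
    items = items // limit
    items = items - -27
    items = items * 21
    limit = 2
    record(10)
    items = limit + 38
    items = 10 + limit
    return limit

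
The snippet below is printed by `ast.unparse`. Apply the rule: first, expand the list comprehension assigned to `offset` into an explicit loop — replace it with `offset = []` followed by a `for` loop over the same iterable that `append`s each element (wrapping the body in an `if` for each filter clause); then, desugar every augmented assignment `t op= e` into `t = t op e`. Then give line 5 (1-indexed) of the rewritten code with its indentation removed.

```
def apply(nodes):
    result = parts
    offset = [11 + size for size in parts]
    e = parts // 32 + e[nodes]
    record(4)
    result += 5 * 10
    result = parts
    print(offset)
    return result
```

Transformed code:
def apply(nodes):
    result = parts
    offset = []
    for size in parts:
        offset.append(11 + size)
    e = parts // 32 + e[nodes]
    record(4)
    result = result + 5 * 10
    result = parts
    print(offset)
    return result

offset.append(11 + size)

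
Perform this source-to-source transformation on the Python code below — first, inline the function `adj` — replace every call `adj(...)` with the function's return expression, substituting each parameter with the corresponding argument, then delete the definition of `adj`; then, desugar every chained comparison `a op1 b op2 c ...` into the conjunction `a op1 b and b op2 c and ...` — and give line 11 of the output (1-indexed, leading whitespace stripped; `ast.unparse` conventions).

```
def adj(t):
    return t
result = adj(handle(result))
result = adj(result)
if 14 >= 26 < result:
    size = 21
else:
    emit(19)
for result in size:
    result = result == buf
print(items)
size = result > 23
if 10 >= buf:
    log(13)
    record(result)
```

if 10 >= buf:

Transformed code:
result = handle(result)
result = result
if 14 >= 26 and 26 < result:
    size = 21
else:
    emit(19)
for result in size:
    result = result == buf
print(items)
size = result > 23
if 10 >= buf:
    log(13)
    record(result)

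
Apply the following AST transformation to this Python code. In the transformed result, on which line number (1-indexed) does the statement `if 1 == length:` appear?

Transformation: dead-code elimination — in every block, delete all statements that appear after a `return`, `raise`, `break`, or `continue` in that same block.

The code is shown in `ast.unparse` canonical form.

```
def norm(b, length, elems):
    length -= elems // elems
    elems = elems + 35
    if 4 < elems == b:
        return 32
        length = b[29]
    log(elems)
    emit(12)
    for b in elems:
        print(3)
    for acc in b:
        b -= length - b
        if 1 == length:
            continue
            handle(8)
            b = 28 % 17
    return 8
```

12

Transformed code:
def norm(b, length, elems):
    length -= elems // elems
    elems = elems + 35
    if 4 < elems == b:
        return 32
    log(elems)
    emit(12)
    for b in elems:
        print(3)
    for acc in b:
        b -= length - b
        if 1 == length:
            continue
    return 8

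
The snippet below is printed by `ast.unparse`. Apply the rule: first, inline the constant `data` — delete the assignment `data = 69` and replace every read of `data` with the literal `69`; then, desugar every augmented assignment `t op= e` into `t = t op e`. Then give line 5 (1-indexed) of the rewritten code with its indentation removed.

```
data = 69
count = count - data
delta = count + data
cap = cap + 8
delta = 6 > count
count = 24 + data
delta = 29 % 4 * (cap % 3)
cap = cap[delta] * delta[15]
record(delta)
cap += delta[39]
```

count = 24 + 69

Transformed code:
count = count - 69
delta = count + 69
cap = cap + 8
delta = 6 > count
count = 24 + 69
delta = 29 % 4 * (cap % 3)
cap = cap[delta] * delta[15]
record(delta)
cap = cap + delta[39]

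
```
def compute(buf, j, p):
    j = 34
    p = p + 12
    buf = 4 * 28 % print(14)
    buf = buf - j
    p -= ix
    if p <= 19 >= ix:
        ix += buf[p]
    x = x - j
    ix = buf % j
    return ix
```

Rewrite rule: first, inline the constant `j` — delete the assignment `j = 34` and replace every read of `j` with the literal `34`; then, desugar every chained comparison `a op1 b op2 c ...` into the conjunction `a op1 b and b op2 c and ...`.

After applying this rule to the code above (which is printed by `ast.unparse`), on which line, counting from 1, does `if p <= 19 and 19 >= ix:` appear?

6

Transformed code:
def compute(buf, j, p):
    p = p + 12
    buf = 4 * 28 % print(14)
    buf = buf - 34
    p -= ix
    if p <= 19 and 19 >= ix:
        ix += buf[p]
    x = x - 34
    ix = buf % 34
    return ix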